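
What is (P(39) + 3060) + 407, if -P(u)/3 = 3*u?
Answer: 3116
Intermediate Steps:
P(u) = -9*u
(P(39) + 3060) + 407 = (-9*39 + 3060) + 407 = (-351 + 3060) + 407 = 2709 + 407 = 3116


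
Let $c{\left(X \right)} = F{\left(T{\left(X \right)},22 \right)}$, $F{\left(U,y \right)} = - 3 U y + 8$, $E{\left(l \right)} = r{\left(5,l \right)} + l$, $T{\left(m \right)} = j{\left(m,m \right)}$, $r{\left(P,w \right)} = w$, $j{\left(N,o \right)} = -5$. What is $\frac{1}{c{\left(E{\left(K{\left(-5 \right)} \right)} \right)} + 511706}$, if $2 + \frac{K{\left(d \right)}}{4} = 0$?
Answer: $\frac{1}{512044} \approx 1.953 \cdot 10^{-6}$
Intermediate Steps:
$T{\left(m \right)} = -5$
$K{\left(d \right)} = -8$ ($K{\left(d \right)} = -8 + 4 \cdot 0 = -8 + 0 = -8$)
$E{\left(l \right)} = 2 l$ ($E{\left(l \right)} = l + l = 2 l$)
$F{\left(U,y \right)} = 8 - 3 U y$ ($F{\left(U,y \right)} = - 3 U y + 8 = 8 - 3 U y$)
$c{\left(X \right)} = 338$ ($c{\left(X \right)} = 8 - \left(-15\right) 22 = 8 + 330 = 338$)
$\frac{1}{c{\left(E{\left(K{\left(-5 \right)} \right)} \right)} + 511706} = \frac{1}{338 + 511706} = \frac{1}{512044}$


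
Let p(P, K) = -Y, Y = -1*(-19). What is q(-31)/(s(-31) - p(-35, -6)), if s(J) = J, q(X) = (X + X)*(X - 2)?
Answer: -341/2 ≈ -170.50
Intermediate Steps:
Y = 19
q(X) = 2*X*(-2 + X) (q(X) = (2*X)*(-2 + X) = 2*X*(-2 + X))
p(P, K) = -19 (p(P, K) = -1*19 = -19)
q(-31)/(s(-31) - p(-35, -6)) = (2*(-31)*(-2 - 31))/(-31 - 1*(-19)) = (2*(-31)*(-33))/(-31 + 19) = 2046/(-12) = 2046*(-1/12) = -341/2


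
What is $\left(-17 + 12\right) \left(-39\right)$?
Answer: $195$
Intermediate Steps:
$\left(-17 + 12\right) \left(-39\right) = \left(-5\right) \left(-39\right) = 195$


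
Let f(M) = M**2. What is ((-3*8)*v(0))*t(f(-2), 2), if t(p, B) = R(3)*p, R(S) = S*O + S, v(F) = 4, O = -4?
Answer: 3456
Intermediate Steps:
R(S) = -3*S (R(S) = S*(-4) + S = -4*S + S = -3*S)
t(p, B) = -9*p (t(p, B) = (-3*3)*p = -9*p)
((-3*8)*v(0))*t(f(-2), 2) = (-3*8*4)*(-9*(-2)**2) = (-24*4)*(-9*4) = -96*(-36) = 3456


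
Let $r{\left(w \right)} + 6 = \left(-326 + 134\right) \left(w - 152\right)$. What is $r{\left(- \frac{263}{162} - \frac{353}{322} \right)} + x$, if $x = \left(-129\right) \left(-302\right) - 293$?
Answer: $\frac{297183473}{4347} \approx 68365.0$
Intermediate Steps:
$x = 38665$ ($x = 38958 - 293 = 38665$)
$r{\left(w \right)} = 29178 - 192 w$ ($r{\left(w \right)} = -6 + \left(-326 + 134\right) \left(w - 152\right) = -6 - 192 \left(-152 + w\right) = -6 - \left(-29184 + 192 w\right) = 29178 - 192 w$)
$r{\left(- \frac{263}{162} - \frac{353}{322} \right)} + x = \left(29178 - 192 \left(- \frac{263}{162} - \frac{353}{322}\right)\right) + 38665 = \left(29178 - - \frac{2269952}{4347}\right) + 38665 = \left(29178 + \frac{2269952}{4347}\right) + 38665 = \frac{129106718}{4347} + 38665 = \frac{297183473}{4347}$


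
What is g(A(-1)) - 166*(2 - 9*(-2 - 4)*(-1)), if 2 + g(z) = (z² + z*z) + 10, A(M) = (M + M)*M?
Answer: 8648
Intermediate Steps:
A(M) = 2*M² (A(M) = (2*M)*M = 2*M²)
g(z) = 8 + 2*z² (g(z) = -2 + ((z² + z*z) + 10) = -2 + ((z² + z²) + 10) = -2 + (2*z² + 10) = -2 + (10 + 2*z²) = 8 + 2*z²)
g(A(-1)) - 166*(2 - 9*(-2 - 4)*(-1)) = (8 + 2*(2*(-1)²)²) - 166*(2 - 9*(-2 - 4)*(-1)) = (8 + 2*(2*1)²) - 166*(2 - (-54)*(-1)) = (8 + 2*2²) - 166*(2 - 9*6) = (8 + 2*4) - 166*(2 - 54) = (8 + 8) - 166*(-52) = 16 + 8632 = 8648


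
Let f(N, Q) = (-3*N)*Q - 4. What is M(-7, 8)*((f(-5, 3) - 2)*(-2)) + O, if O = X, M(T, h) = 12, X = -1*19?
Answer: -955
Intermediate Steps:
X = -19
O = -19
f(N, Q) = -4 - 3*N*Q (f(N, Q) = -3*N*Q - 4 = -4 - 3*N*Q)
M(-7, 8)*((f(-5, 3) - 2)*(-2)) + O = 12*(((-4 - 3*(-5)*3) - 2)*(-2)) - 19 = 12*(((-4 + 45) - 2)*(-2)) - 19 = 12*((41 - 2)*(-2)) - 19 = 12*(39*(-2)) - 19 = 12*(-78) - 19 = -936 - 19 = -955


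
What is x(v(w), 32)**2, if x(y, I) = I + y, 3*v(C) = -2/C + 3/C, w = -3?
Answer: 82369/81 ≈ 1016.9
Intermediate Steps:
v(C) = 1/(3*C) (v(C) = (-2/C + 3/C)/3 = 1/(3*C))
x(v(w), 32)**2 = (32 + (1/3)/(-3))**2 = (32 + (1/3)*(-1/3))**2 = (32 - 1/9)**2 = (287/9)**2 = 82369/81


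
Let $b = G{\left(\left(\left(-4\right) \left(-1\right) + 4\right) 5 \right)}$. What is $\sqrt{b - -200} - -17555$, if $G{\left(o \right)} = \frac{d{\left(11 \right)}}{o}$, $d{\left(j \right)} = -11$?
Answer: $17555 + \frac{\sqrt{79890}}{20} \approx 17569.0$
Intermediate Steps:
$G{\left(o \right)} = - \frac{11}{o}$
$b = - \frac{11}{40}$ ($b = - \frac{11}{\left(\left(-4\right) \left(-1\right) + 4\right) 5} = - \frac{11}{\left(4 + 4\right) 5} = - \frac{11}{8 \cdot 5} = - \frac{11}{40} \approx -0.275$)
$\sqrt{b - -200} - -17555 = \sqrt{- \frac{11}{40} - -200} - -17555 = \sqrt{- \frac{11}{40} + 200} + 17555 = \sqrt{\frac{7989}{40}} + 17555 = \frac{\sqrt{79890}}{20} + 17555 = 17555 + \frac{\sqrt{79890}}{20}$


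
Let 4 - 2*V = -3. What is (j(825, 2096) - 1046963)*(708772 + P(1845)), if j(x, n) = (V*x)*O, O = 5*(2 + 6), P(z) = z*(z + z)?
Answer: -7001641570586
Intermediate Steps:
V = 7/2 (V = 2 - 1/2*(-3) = 2 + 3/2 = 7/2 ≈ 3.5000)
P(z) = 2*z**2 (P(z) = z*(2*z) = 2*z**2)
O = 40 (O = 5*8 = 40)
j(x, n) = 140*x (j(x, n) = (7*x/2)*40 = 140*x)
(j(825, 2096) - 1046963)*(708772 + P(1845)) = (140*825 - 1046963)*(708772 + 2*1845**2) = (115500 - 1046963)*(708772 + 2*3404025) = -931463*(708772 + 6808050) = -931463*7516822 = -7001641570586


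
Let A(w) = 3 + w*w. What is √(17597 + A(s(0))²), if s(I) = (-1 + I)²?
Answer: 3*√1957 ≈ 132.71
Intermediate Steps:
A(w) = 3 + w²
√(17597 + A(s(0))²) = √(17597 + (3 + ((-1 + 0)²)²)²) = √(17597 + (3 + ((-1)²)²)²) = √(17597 + (3 + 1²)²) = √(17597 + (3 + 1)²) = √(17597 + 4²) = √(17597 + 16) = √17613 = 3*√1957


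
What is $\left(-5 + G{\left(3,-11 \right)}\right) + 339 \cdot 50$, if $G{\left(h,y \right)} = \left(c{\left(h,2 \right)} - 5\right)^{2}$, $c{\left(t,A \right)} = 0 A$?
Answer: $16970$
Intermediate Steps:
$c{\left(t,A \right)} = 0$
$G{\left(h,y \right)} = 25$ ($G{\left(h,y \right)} = \left(0 - 5\right)^{2} = \left(-5\right)^{2} = 25$)
$\left(-5 + G{\left(3,-11 \right)}\right) + 339 \cdot 50 = \left(-5 + 25\right) + 339 \cdot 50 = 20 + 16950 = 16970$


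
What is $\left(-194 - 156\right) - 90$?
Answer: $-440$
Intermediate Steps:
$\left(-194 - 156\right) - 90 = -350 - 90 = -440$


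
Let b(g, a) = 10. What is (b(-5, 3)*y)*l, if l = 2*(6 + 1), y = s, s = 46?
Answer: 6440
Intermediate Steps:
y = 46
l = 14 (l = 2*7 = 14)
(b(-5, 3)*y)*l = (10*46)*14 = 460*14 = 6440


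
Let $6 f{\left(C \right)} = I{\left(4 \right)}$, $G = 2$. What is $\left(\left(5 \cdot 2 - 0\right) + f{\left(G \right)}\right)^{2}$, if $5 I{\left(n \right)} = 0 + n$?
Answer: $\frac{23104}{225} \approx 102.68$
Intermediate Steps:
$I{\left(n \right)} = \frac{n}{5}$ ($I{\left(n \right)} = \frac{0 + n}{5} = \frac{n}{5}$)
$f{\left(C \right)} = \frac{2}{15}$ ($f{\left(C \right)} = \frac{\frac{1}{5} \cdot 4}{6} = \frac{1}{6} \cdot \frac{4}{5} = \frac{2}{15}$)
$\left(\left(5 \cdot 2 - 0\right) + f{\left(G \right)}\right)^{2} = \left(\left(5 \cdot 2 - 0\right) + \frac{2}{15}\right)^{2} = \left(\left(10 + 0\right) + \frac{2}{15}\right)^{2} = \left(10 + \frac{2}{15}\right)^{2} = \left(\frac{152}{15}\right)^{2} = \frac{23104}{225}$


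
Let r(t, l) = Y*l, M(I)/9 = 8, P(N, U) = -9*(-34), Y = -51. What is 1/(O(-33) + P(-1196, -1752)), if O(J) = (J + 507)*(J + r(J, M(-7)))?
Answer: -1/1755864 ≈ -5.6952e-7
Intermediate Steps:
P(N, U) = 306
M(I) = 72 (M(I) = 9*8 = 72)
r(t, l) = -51*l
O(J) = (-3672 + J)*(507 + J) (O(J) = (J + 507)*(J - 51*72) = (507 + J)*(J - 3672) = (507 + J)*(-3672 + J) = (-3672 + J)*(507 + J))
1/(O(-33) + P(-1196, -1752)) = 1/((-1861704 + (-33)² - 3165*(-33)) + 306) = 1/((-1861704 + 1089 + 104445) + 306) = 1/(-1756170 + 306) = 1/(-1755864) = -1/1755864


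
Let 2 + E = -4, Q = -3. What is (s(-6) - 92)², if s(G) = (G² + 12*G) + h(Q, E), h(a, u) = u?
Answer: 17956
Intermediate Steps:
E = -6 (E = -2 - 4 = -6)
s(G) = -6 + G² + 12*G (s(G) = (G² + 12*G) - 6 = -6 + G² + 12*G)
(s(-6) - 92)² = ((-6 + (-6)² + 12*(-6)) - 92)² = ((-6 + 36 - 72) - 92)² = (-42 - 92)² = (-134)² = 17956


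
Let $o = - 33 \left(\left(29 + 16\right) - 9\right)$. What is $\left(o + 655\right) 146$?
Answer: $-77818$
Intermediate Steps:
$o = -1188$ ($o = - 33 \left(45 - 9\right) = \left(-33\right) 36 = -1188$)
$\left(o + 655\right) 146 = \left(-1188 + 655\right) 146 = \left(-533\right) 146 = -77818$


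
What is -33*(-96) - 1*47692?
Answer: -44524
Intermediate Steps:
-33*(-96) - 1*47692 = 3168 - 47692 = -44524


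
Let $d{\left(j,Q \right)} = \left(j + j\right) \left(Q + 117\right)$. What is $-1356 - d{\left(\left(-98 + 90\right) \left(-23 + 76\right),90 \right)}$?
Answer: $174180$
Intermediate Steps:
$d{\left(j,Q \right)} = 2 j \left(117 + Q\right)$
$-1356 - d{\left(\left(-98 + 90\right) \left(-23 + 76\right),90 \right)} = -1356 - 2 \left(-98 + 90\right) \left(-23 + 76\right) \left(117 + 90\right) = -1356 - 2 \left(\left(-8\right) 53\right) 207 = -1356 - 2 \left(-424\right) 207 = -1356 - -175536 = -1356 + 175536 = 174180$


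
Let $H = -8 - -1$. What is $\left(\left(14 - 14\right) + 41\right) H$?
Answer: $-287$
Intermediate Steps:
$H = -7$ ($H = -8 + 1 = -7$)
$\left(\left(14 - 14\right) + 41\right) H = \left(\left(14 - 14\right) + 41\right) \left(-7\right) = \left(0 + 41\right) \left(-7\right) = 41 \left(-7\right) = -287$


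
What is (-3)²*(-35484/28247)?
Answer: -319356/28247 ≈ -11.306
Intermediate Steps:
(-3)²*(-35484/28247) = 9*(-35484*1/28247) = 9*(-35484/28247) = -319356/28247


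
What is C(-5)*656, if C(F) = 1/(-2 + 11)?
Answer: 656/9 ≈ 72.889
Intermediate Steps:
C(F) = 1/9
C(-5)*656 = (1/9)*656 = 656/9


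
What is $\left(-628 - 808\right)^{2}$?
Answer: $2062096$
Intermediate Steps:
$\left(-628 - 808\right)^{2} = \left(-1436\right)^{2} = 2062096$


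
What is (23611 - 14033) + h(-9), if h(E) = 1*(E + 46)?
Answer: 9615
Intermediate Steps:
h(E) = 46 + E (h(E) = 1*(46 + E) = 46 + E)
(23611 - 14033) + h(-9) = (23611 - 14033) + (46 - 9) = 9578 + 37 = 9615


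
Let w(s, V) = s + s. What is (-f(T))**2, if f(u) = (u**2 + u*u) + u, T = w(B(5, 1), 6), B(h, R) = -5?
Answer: 36100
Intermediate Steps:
w(s, V) = 2*s
T = -10 (T = 2*(-5) = -10)
f(u) = u + 2*u**2 (f(u) = (u**2 + u**2) + u = 2*u**2 + u = u + 2*u**2)
(-f(T))**2 = (-(-10)*(1 + 2*(-10)))**2 = (-(-10)*(1 - 20))**2 = (-(-10)*(-19))**2 = (-1*190)**2 = (-190)**2 = 36100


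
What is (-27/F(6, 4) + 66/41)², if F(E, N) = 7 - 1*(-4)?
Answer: 145161/203401 ≈ 0.71367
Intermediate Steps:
F(E, N) = 11 (F(E, N) = 7 + 4 = 11)
(-27/F(6, 4) + 66/41)² = (-27/11 + 66/41)² = (-381/451)² = 145161/203401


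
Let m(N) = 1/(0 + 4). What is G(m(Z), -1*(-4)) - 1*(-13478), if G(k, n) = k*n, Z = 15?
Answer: 13479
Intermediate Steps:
m(N) = ¼ (m(N) = 1/4 = ¼)
G(m(Z), -1*(-4)) - 1*(-13478) = (-1*(-4))/4 - 1*(-13478) = (¼)*4 + 13478 = 1 + 13478 = 13479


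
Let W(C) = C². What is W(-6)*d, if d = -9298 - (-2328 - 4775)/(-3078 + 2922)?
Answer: -4372773/13 ≈ -3.3637e+5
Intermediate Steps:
d = -1457591/156 (d = -9298 - (-7103)/(-156) = -9298 - (-7103)*(-1)/156 = -9298 - 1*7103/156 = -9298 - 7103/156 = -1457591/156 ≈ -9343.5)
W(-6)*d = (-6)²*(-1457591/156) = 36*(-1457591/156) = -4372773/13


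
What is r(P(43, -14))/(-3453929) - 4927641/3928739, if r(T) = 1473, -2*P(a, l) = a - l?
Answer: -17025509184036/13569585565531 ≈ -1.2547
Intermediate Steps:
P(a, l) = l/2 - a/2 (P(a, l) = -(a - l)/2 = l/2 - a/2)
r(P(43, -14))/(-3453929) - 4927641/3928739 = 1473/(-3453929) - 4927641/3928739 = 1473*(-1/3453929) - 4927641*1/3928739 = -1473/3453929 - 4927641/3928739 = -17025509184036/13569585565531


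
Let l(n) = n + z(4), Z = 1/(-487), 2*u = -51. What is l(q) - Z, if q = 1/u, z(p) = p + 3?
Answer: 172936/24837 ≈ 6.9628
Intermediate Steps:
u = -51/2 (u = (½)*(-51) = -51/2 ≈ -25.500)
z(p) = 3 + p
q = -2/51 (q = 1/(-51/2) = -2/51 ≈ -0.039216)
Z = -1/487 ≈ -0.0020534
l(n) = 7 + n (l(n) = n + (3 + 4) = n + 7 = 7 + n)
l(q) - Z = (7 - 2/51) - 1*(-1/487) = 355/51 + 1/487 = 172936/24837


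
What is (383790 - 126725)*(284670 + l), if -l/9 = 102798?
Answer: -164653217280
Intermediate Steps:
l = -925182 (l = -9*102798 = -925182)
(383790 - 126725)*(284670 + l) = (383790 - 126725)*(284670 - 925182) = 257065*(-640512) = -164653217280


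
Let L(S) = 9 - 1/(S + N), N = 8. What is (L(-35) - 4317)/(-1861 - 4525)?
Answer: 116315/172422 ≈ 0.67459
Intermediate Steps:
L(S) = 9 - 1/(8 + S) (L(S) = 9 - 1/(S + 8) = 9 - 1/(8 + S))
(L(-35) - 4317)/(-1861 - 4525) = ((71 + 9*(-35))/(8 - 35) - 4317)/(-1861 - 4525) = ((71 - 315)/(-27) - 4317)/(-6386) = (-1/27*(-244) - 4317)*(-1/6386) = (244/27 - 4317)*(-1/6386) = -116315/27*(-1/6386) = 116315/172422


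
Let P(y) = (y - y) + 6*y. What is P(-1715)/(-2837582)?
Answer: 5145/1418791 ≈ 0.0036263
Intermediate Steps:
P(y) = 6*y (P(y) = 0 + 6*y = 6*y)
P(-1715)/(-2837582) = (6*(-1715))/(-2837582) = -10290*(-1/2837582) = 5145/1418791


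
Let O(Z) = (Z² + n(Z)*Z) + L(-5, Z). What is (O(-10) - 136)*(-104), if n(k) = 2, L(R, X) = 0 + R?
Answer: 6344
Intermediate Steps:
L(R, X) = R
O(Z) = -5 + Z² + 2*Z (O(Z) = (Z² + 2*Z) - 5 = -5 + Z² + 2*Z)
(O(-10) - 136)*(-104) = ((-5 + (-10)² + 2*(-10)) - 136)*(-104) = ((-5 + 100 - 20) - 136)*(-104) = (75 - 136)*(-104) = -61*(-104) = 6344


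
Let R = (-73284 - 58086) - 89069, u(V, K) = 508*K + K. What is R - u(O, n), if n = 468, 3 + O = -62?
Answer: -458651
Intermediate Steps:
O = -65 (O = -3 - 62 = -65)
u(V, K) = 509*K
R = -220439 (R = -131370 - 89069 = -220439)
R - u(O, n) = -220439 - 509*468 = -220439 - 1*238212 = -220439 - 238212 = -458651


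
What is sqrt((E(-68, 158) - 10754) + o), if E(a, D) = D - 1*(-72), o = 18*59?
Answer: I*sqrt(9462) ≈ 97.273*I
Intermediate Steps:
o = 1062
E(a, D) = 72 + D (E(a, D) = D + 72 = 72 + D)
sqrt((E(-68, 158) - 10754) + o) = sqrt(((72 + 158) - 10754) + 1062) = sqrt((230 - 10754) + 1062) = sqrt(-10524 + 1062) = sqrt(-9462) = I*sqrt(9462)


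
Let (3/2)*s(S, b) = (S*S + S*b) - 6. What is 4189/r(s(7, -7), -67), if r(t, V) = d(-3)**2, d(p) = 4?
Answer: 4189/16 ≈ 261.81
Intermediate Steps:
s(S, b) = -4 + 2*S**2/3 + 2*S*b/3 (s(S, b) = 2*((S*S + S*b) - 6)/3 = 2*((S**2 + S*b) - 6)/3 = 2*(-6 + S**2 + S*b)/3 = -4 + 2*S**2/3 + 2*S*b/3)
r(t, V) = 16 (r(t, V) = 4**2 = 16)
4189/r(s(7, -7), -67) = 4189/16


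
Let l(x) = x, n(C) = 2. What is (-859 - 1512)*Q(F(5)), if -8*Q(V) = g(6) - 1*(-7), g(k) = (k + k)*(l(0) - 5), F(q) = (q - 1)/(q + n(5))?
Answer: -125663/8 ≈ -15708.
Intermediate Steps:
F(q) = (-1 + q)/(2 + q) (F(q) = (q - 1)/(q + 2) = (-1 + q)/(2 + q))
g(k) = -10*k (g(k) = (k + k)*(0 - 5) = (2*k)*(-5) = -10*k)
Q(V) = 53/8 (Q(V) = -(-10*6 - 1*(-7))/8 = -(-60 + 7)/8 = -⅛*(-53) = 53/8)
(-859 - 1512)*Q(F(5)) = (-859 - 1512)*(53/8) = -2371*53/8 = -125663/8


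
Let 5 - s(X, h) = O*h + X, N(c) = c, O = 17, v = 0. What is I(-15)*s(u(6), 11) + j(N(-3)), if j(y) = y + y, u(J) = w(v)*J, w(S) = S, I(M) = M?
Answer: 2724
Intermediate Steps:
u(J) = 0 (u(J) = 0*J = 0)
s(X, h) = 5 - X - 17*h (s(X, h) = 5 - (17*h + X) = 5 - (X + 17*h) = 5 + (-X - 17*h) = 5 - X - 17*h)
j(y) = 2*y
I(-15)*s(u(6), 11) + j(N(-3)) = -15*(5 - 1*0 - 17*11) + 2*(-3) = -15*(5 + 0 - 187) - 6 = -15*(-182) - 6 = 2730 - 6 = 2724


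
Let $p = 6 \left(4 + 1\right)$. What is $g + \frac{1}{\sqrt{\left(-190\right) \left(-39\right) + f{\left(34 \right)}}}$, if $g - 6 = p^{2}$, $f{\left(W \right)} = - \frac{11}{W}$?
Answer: $906 + \frac{\sqrt{8565586}}{251929} \approx 906.01$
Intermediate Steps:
$p = 30$ ($p = 6 \cdot 5 = 30$)
$g = 906$ ($g = 6 + 30^{2} = 6 + 900 = 906$)
$g + \frac{1}{\sqrt{\left(-190\right) \left(-39\right) + f{\left(34 \right)}}} = 906 + \frac{1}{\sqrt{\left(-190\right) \left(-39\right) - \frac{11}{34}}} = 906 + \frac{1}{\sqrt{7410 - \frac{11}{34}}} = 906 + \frac{1}{\sqrt{\frac{251929}{34}}} = 906 + \frac{1}{\frac{1}{34} \sqrt{8565586}} = 906 + \frac{\sqrt{8565586}}{251929}$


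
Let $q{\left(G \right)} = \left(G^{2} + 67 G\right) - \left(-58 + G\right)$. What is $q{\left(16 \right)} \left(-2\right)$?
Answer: $-2740$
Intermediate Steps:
$q{\left(G \right)} = 58 + G^{2} + 66 G$
$q{\left(16 \right)} \left(-2\right) = \left(58 + 16^{2} + 66 \cdot 16\right) \left(-2\right) = \left(58 + 256 + 1056\right) \left(-2\right) = 1370 \left(-2\right) = -2740$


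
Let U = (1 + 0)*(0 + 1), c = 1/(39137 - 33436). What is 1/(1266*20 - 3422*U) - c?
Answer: -16197/124840498 ≈ -0.00012974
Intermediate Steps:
c = 1/5701 ≈ 0.00017541
U = 1 (U = 1*1 = 1)
1/(1266*20 - 3422*U) - c = 1/(1266*20 - 3422*1) - 1*1/5701 = 1/(25320 - 3422) - 1/5701 = 1/21898 - 1/5701 = -16197/124840498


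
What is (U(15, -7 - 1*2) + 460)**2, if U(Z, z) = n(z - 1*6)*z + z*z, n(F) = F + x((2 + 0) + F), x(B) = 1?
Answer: 444889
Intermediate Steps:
n(F) = 1 + F (n(F) = F + 1 = 1 + F)
U(Z, z) = z**2 + z*(-5 + z) (U(Z, z) = (1 + (z - 1*6))*z + z*z = (1 + (z - 6))*z + z**2 = (1 + (-6 + z))*z + z**2 = (-5 + z)*z + z**2 = z*(-5 + z) + z**2 = z**2 + z*(-5 + z))
(U(15, -7 - 1*2) + 460)**2 = ((-7 - 1*2)*(-5 + 2*(-7 - 1*2)) + 460)**2 = ((-7 - 2)*(-5 + 2*(-7 - 2)) + 460)**2 = (-9*(-5 + 2*(-9)) + 460)**2 = (-9*(-5 - 18) + 460)**2 = (-9*(-23) + 460)**2 = (207 + 460)**2 = 667**2 = 444889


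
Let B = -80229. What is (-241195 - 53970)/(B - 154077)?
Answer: 295165/234306 ≈ 1.2597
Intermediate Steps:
(-241195 - 53970)/(B - 154077) = (-241195 - 53970)/(-80229 - 154077) = -295165/(-234306) = -295165*(-1/234306) = 295165/234306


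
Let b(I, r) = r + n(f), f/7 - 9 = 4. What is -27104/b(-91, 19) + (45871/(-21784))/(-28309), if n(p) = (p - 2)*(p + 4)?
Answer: -1193871018555/373269565096 ≈ -3.1984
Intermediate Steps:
f = 91 (f = 63 + 7*4 = 63 + 28 = 91)
n(p) = (-2 + p)*(4 + p)
b(I, r) = 8455 + r (b(I, r) = r + (-8 + 91² + 2*91) = r + (-8 + 8281 + 182) = r + 8455 = 8455 + r)
-27104/b(-91, 19) + (45871/(-21784))/(-28309) = -27104/(8455 + 19) + (45871/(-21784))/(-28309) = -27104/8474 + (45871*(-1/21784))*(-1/28309) = -27104*1/8474 - 6553/3112*(-1/28309) = -13552/4237 + 6553/88097608 = -1193871018555/373269565096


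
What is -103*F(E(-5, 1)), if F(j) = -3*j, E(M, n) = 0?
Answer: 0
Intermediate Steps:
-103*F(E(-5, 1)) = -(-309)*0 = -103*0 = 0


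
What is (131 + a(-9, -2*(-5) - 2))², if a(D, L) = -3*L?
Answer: 11449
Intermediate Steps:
(131 + a(-9, -2*(-5) - 2))² = (131 - 3*(-2*(-5) - 2))² = (131 - 3*(10 - 2))² = (131 - 3*8)² = (131 - 24)² = 107² = 11449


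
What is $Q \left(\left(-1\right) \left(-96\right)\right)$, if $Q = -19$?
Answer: $-1824$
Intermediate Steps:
$Q \left(\left(-1\right) \left(-96\right)\right) = - 19 \left(\left(-1\right) \left(-96\right)\right) = \left(-19\right) 96 = -1824$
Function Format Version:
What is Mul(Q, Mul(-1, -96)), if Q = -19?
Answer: -1824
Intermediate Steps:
Mul(Q, Mul(-1, -96)) = Mul(-19, Mul(-1, -96)) = Mul(-19, 96) = -1824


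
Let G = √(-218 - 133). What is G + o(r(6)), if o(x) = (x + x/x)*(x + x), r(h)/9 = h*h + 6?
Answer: 286524 + 3*I*√39 ≈ 2.8652e+5 + 18.735*I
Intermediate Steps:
r(h) = 54 + 9*h² (r(h) = 9*(h*h + 6) = 9*(h² + 6) = 9*(6 + h²) = 54 + 9*h²)
o(x) = 2*x*(1 + x) (o(x) = (x + 1)*(2*x) = (1 + x)*(2*x) = 2*x*(1 + x))
G = 3*I*√39 (G = √(-351) = 3*I*√39 ≈ 18.735*I)
G + o(r(6)) = 3*I*√39 + 2*(54 + 9*6²)*(1 + (54 + 9*6²)) = 3*I*√39 + 2*(54 + 9*36)*(1 + (54 + 9*36)) = 3*I*√39 + 2*(54 + 324)*(1 + (54 + 324)) = 3*I*√39 + 2*378*(1 + 378) = 3*I*√39 + 2*378*379 = 3*I*√39 + 286524 = 286524 + 3*I*√39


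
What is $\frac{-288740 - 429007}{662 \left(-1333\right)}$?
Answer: $\frac{717747}{882446} \approx 0.81336$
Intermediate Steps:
$\frac{-288740 - 429007}{662 \left(-1333\right)} = \frac{-288740 - 429007}{-882446} = \left(-717747\right) \left(- \frac{1}{882446}\right) = \frac{717747}{882446}$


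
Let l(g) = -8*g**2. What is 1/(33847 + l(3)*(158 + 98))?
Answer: 1/15415 ≈ 6.4872e-5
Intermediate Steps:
1/(33847 + l(3)*(158 + 98)) = 1/(33847 + (-8*3**2)*(158 + 98)) = 1/(33847 - 8*9*256) = 1/(33847 - 72*256) = 1/(33847 - 18432) = 1/15415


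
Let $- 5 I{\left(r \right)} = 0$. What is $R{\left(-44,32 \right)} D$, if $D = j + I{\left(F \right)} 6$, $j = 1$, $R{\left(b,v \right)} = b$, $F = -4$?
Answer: $-44$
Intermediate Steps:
$I{\left(r \right)} = 0$ ($I{\left(r \right)} = \left(- \frac{1}{5}\right) 0 = 0$)
$D = 1$ ($D = 1 + 0 \cdot 6 = 1 + 0 = 1$)
$R{\left(-44,32 \right)} D = \left(-44\right) 1 = -44$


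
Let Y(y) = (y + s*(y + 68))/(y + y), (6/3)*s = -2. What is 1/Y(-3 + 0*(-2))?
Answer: 3/34 ≈ 0.088235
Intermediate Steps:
s = -1 (s = (½)*(-2) = -1)
Y(y) = -34/y (Y(y) = (y - (y + 68))/(y + y) = (y - (68 + y))/((2*y)) = (y + (-68 - y))*(1/(2*y)) = -34/y)
1/Y(-3 + 0*(-2)) = 1/(-34/(-3 + 0*(-2))) = 1/(-34/(-3 + 0)) = 1/(-34/(-3)) = 1/(-34*(-⅓)) = 1/(34/3) = 3/34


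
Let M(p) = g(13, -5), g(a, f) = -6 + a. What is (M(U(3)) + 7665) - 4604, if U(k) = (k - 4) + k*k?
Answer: 3068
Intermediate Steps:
U(k) = -4 + k + k² (U(k) = (-4 + k) + k² = -4 + k + k²)
M(p) = 7 (M(p) = -6 + 13 = 7)
(M(U(3)) + 7665) - 4604 = (7 + 7665) - 4604 = 7672 - 4604 = 3068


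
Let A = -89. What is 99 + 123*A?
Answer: -10848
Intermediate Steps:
99 + 123*A = 99 + 123*(-89) = 99 - 10947 = -10848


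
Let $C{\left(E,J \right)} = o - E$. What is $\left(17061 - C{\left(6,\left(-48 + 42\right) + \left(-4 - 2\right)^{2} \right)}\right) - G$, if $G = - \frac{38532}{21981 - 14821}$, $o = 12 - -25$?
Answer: $\frac{30493333}{1790} \approx 17035.0$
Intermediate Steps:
$o = 37$ ($o = 12 + 25 = 37$)
$C{\left(E,J \right)} = 37 - E$
$G = - \frac{9633}{1790}$ ($G = - \frac{38532}{7160} = \left(-38532\right) \frac{1}{7160} = - \frac{9633}{1790} \approx -5.3816$)
$\left(17061 - C{\left(6,\left(-48 + 42\right) + \left(-4 - 2\right)^{2} \right)}\right) - G = \left(17061 - \left(37 - 6\right)\right) - - \frac{9633}{1790} = \left(17061 - \left(37 - 6\right)\right) + \frac{9633}{1790} = \left(17061 - 31\right) + \frac{9633}{1790} = 17030 + \frac{9633}{1790} = \frac{30493333}{1790}$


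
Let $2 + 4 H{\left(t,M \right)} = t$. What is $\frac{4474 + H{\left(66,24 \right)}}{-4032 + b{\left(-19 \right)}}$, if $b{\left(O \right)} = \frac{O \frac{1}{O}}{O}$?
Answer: $- \frac{85310}{76609} \approx -1.1136$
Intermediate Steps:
$H{\left(t,M \right)} = - \frac{1}{2} + \frac{t}{4}$
$b{\left(O \right)} = \frac{1}{O}$ ($b{\left(O \right)} = 1 \frac{1}{O} = \frac{1}{O}$)
$\frac{4474 + H{\left(66,24 \right)}}{-4032 + b{\left(-19 \right)}} = \frac{4474 + \left(- \frac{1}{2} + \frac{1}{4} \cdot 66\right)}{-4032 + \frac{1}{-19}} = \frac{4474 + \left(- \frac{1}{2} + \frac{33}{2}\right)}{-4032 - \frac{1}{19}} = \frac{4474 + 16}{- \frac{76609}{19}} = 4490 \left(- \frac{19}{76609}\right) = - \frac{85310}{76609}$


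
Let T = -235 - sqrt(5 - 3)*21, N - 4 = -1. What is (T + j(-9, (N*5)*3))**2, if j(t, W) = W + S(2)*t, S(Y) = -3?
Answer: 27451 + 6846*sqrt(2) ≈ 37133.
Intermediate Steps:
N = 3 (N = 4 - 1 = 3)
j(t, W) = W - 3*t
T = -235 - 21*sqrt(2) (T = -235 - sqrt(2)*21 = -235 - 21*sqrt(2) ≈ -264.70)
(T + j(-9, (N*5)*3))**2 = ((-235 - 21*sqrt(2)) + ((3*5)*3 - 3*(-9)))**2 = ((-235 - 21*sqrt(2)) + (15*3 + 27))**2 = ((-235 - 21*sqrt(2)) + (45 + 27))**2 = ((-235 - 21*sqrt(2)) + 72)**2 = (-163 - 21*sqrt(2))**2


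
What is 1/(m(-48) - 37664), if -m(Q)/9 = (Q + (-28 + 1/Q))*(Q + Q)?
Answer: -1/103346 ≈ -9.6762e-6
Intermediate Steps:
m(Q) = -18*Q*(-28 + Q + 1/Q) (m(Q) = -9*(Q + (-28 + 1/Q))*(Q + Q) = -9*(-28 + Q + 1/Q)*2*Q = -18*Q*(-28 + Q + 1/Q))
1/(m(-48) - 37664) = 1/((-18 - 18*(-48)**2 + 504*(-48)) - 37664) = 1/((-18 - 18*2304 - 24192) - 37664) = 1/((-18 - 41472 - 24192) - 37664) = 1/(-65682 - 37664) = 1/(-103346) = -1/103346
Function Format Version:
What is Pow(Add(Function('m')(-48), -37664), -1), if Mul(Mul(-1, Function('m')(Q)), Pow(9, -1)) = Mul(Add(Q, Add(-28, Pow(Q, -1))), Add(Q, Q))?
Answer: Rational(-1, 103346) ≈ -9.6762e-6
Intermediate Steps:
Function('m')(Q) = Mul(-18, Q, Add(-28, Q, Pow(Q, -1))) (Function('m')(Q) = Mul(-9, Mul(Add(Q, Add(-28, Pow(Q, -1))), Add(Q, Q))) = Mul(-9, Mul(Add(-28, Q, Pow(Q, -1)), Mul(2, Q))) = Mul(-9, Mul(2, Q, Add(-28, Q, Pow(Q, -1)))) = Mul(-18, Q, Add(-28, Q, Pow(Q, -1))))
Pow(Add(Function('m')(-48), -37664), -1) = Pow(Add(Add(-18, Mul(-18, Pow(-48, 2)), Mul(504, -48)), -37664), -1) = Pow(Add(Add(-18, Mul(-18, 2304), -24192), -37664), -1) = Pow(Add(Add(-18, -41472, -24192), -37664), -1) = Pow(Add(-65682, -37664), -1) = Pow(-103346, -1) = Rational(-1, 103346)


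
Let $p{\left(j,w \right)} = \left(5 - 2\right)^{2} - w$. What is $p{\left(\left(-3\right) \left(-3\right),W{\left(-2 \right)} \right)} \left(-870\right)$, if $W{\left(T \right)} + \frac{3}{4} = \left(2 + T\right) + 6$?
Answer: $- \frac{6525}{2} \approx -3262.5$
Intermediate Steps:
$W{\left(T \right)} = \frac{29}{4} + T$ ($W{\left(T \right)} = - \frac{3}{4} + \left(\left(2 + T\right) + 6\right) = - \frac{3}{4} + \left(8 + T\right) = \frac{29}{4} + T$)
$p{\left(j,w \right)} = 9 - w$ ($p{\left(j,w \right)} = 3^{2} - w = 9 - w$)
$p{\left(\left(-3\right) \left(-3\right),W{\left(-2 \right)} \right)} \left(-870\right) = \left(9 - \left(\frac{29}{4} - 2\right)\right) \left(-870\right) = \left(9 - \frac{21}{4}\right) \left(-870\right) = \frac{15}{4} \left(-870\right) = - \frac{6525}{2}$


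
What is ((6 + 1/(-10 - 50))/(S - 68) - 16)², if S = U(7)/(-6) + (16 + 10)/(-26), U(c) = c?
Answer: 4585862961/17724100 ≈ 258.74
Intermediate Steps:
S = -13/6 (S = 7/(-6) + (16 + 10)/(-26) = 7*(-⅙) + 26*(-1/26) = -7/6 - 1 = -13/6 ≈ -2.1667)
((6 + 1/(-10 - 50))/(S - 68) - 16)² = ((6 + 1/(-10 - 50))/(-13/6 - 68) - 16)² = ((6 + 1/(-60))/(-421/6) - 16)² = ((6 - 1/60)*(-6/421) - 16)² = ((359/60)*(-6/421) - 16)² = (-359/4210 - 16)² = (-67719/4210)² = 4585862961/17724100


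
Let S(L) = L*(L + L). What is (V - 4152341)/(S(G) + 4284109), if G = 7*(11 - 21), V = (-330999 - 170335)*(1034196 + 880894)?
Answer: -320034627467/1431303 ≈ -2.2360e+5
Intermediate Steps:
V = -960099730060 (V = -501334*1915090 = -960099730060)
G = -70 (G = 7*(-10) = -70)
S(L) = 2*L**2 (S(L) = L*(2*L) = 2*L**2)
(V - 4152341)/(S(G) + 4284109) = (-960099730060 - 4152341)/(2*(-70)**2 + 4284109) = -960103882401/(2*4900 + 4284109) = -960103882401/(9800 + 4284109) = -960103882401/4293909 = -960103882401*1/4293909 = -320034627467/1431303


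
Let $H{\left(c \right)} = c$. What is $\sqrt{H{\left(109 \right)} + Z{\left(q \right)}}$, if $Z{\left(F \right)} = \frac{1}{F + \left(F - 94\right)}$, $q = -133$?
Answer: $\frac{\sqrt{392390}}{60} \approx 10.44$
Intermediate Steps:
$Z{\left(F \right)} = \frac{1}{-94 + 2 F}$ ($Z{\left(F \right)} = \frac{1}{F + \left(-94 + F\right)} = \frac{1}{-94 + 2 F}$)
$\sqrt{H{\left(109 \right)} + Z{\left(q \right)}} = \sqrt{109 + \frac{1}{2 \left(-47 - 133\right)}} = \sqrt{109 + \frac{1}{2 \left(-180\right)}} = \sqrt{109 + \frac{1}{2} \left(- \frac{1}{180}\right)} = \sqrt{109 - \frac{1}{360}} = \sqrt{\frac{39239}{360}} = \frac{\sqrt{392390}}{60}$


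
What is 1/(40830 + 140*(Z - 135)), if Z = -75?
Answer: 1/11430 ≈ 8.7489e-5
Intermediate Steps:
1/(40830 + 140*(Z - 135)) = 1/(40830 + 140*(-75 - 135)) = 1/(40830 + 140*(-210)) = 1/(40830 - 29400) = 1/11430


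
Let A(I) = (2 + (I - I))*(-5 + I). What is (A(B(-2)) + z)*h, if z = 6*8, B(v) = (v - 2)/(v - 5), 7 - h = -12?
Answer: 5206/7 ≈ 743.71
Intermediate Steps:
h = 19 (h = 7 - 1*(-12) = 7 + 12 = 19)
B(v) = (-2 + v)/(-5 + v)
A(I) = -10 + 2*I (A(I) = (2 + 0)*(-5 + I) = 2*(-5 + I) = -10 + 2*I)
z = 48
(A(B(-2)) + z)*h = ((-10 + 2*((-2 - 2)/(-5 - 2))) + 48)*19 = ((-10 + 2*(-4/(-7))) + 48)*19 = ((-10 + 2*(-1/7*(-4))) + 48)*19 = ((-10 + 2*(4/7)) + 48)*19 = ((-10 + 8/7) + 48)*19 = (-62/7 + 48)*19 = (274/7)*19 = 5206/7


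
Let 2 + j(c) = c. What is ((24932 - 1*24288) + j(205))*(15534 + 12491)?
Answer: 23737175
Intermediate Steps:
j(c) = -2 + c
((24932 - 1*24288) + j(205))*(15534 + 12491) = ((24932 - 1*24288) + (-2 + 205))*(15534 + 12491) = ((24932 - 24288) + 203)*28025 = (644 + 203)*28025 = 847*28025 = 23737175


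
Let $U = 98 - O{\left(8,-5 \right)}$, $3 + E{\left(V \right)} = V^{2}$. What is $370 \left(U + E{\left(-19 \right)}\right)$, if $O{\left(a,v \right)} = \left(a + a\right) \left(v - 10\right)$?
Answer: $257520$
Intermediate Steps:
$E{\left(V \right)} = -3 + V^{2}$
$O{\left(a,v \right)} = 2 a \left(-10 + v\right)$
$U = 338$ ($U = 98 - 2 \cdot 8 \left(-10 - 5\right) = 98 - 2 \cdot 8 \left(-15\right) = 98 - -240 = 98 + 240 = 338$)
$370 \left(U + E{\left(-19 \right)}\right) = 370 \left(338 - \left(3 - \left(-19\right)^{2}\right)\right) = 370 \left(338 + \left(-3 + 361\right)\right) = 370 \left(338 + 358\right) = 370 \cdot 696 = 257520$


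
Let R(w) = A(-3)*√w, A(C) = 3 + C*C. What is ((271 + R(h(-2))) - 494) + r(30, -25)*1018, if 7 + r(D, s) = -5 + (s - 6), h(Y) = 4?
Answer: -43973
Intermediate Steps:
A(C) = 3 + C²
r(D, s) = -18 + s (r(D, s) = -7 + (-5 + (s - 6)) = -7 + (-5 + (-6 + s)) = -7 + (-11 + s) = -18 + s)
R(w) = 12*√w (R(w) = (3 + (-3)²)*√w = (3 + 9)*√w = 12*√w)
((271 + R(h(-2))) - 494) + r(30, -25)*1018 = ((271 + 12*√4) - 494) + (-18 - 25)*1018 = ((271 + 12*2) - 494) - 43*1018 = ((271 + 24) - 494) - 43774 = (295 - 494) - 43774 = -199 - 43774 = -43973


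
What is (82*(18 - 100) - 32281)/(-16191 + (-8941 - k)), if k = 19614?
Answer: 39005/44746 ≈ 0.87170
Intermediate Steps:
(82*(18 - 100) - 32281)/(-16191 + (-8941 - k)) = (82*(18 - 100) - 32281)/(-16191 + (-8941 - 1*19614)) = (82*(-82) - 32281)/(-16191 + (-8941 - 19614)) = (-6724 - 32281)/(-16191 - 28555) = -39005/(-44746) = -39005*(-1/44746) = 39005/44746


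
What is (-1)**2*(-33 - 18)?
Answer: -51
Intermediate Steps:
(-1)**2*(-33 - 18) = 1*(-51) = -51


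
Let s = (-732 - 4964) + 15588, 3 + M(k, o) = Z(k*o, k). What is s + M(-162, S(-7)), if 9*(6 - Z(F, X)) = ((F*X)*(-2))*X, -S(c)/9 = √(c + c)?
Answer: 9895 + 8503056*I*√14 ≈ 9895.0 + 3.1816e+7*I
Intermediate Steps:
S(c) = -9*√2*√c (S(c) = -9*√(c + c) = -9*√2*√c)
Z(F, X) = 6 + 2*F*X²/9 (Z(F, X) = 6 - (F*X)*(-2)*X/9 = 6 - (-2*F*X)*X/9 = 6 - (-2)*F*X²/9 = 6 + 2*F*X²/9)
M(k, o) = 3 + 2*o*k³/9 (M(k, o) = -3 + (6 + 2*(k*o)*k²/9) = -3 + (6 + 2*o*k³/9) = 3 + 2*o*k³/9)
s = 9892 (s = -5696 + 15588 = 9892)
s + M(-162, S(-7)) = 9892 + (3 + (2/9)*(-9*√2*√(-7))*(-162)³) = 9892 + (3 + (2/9)*(-9*√2*I*√7)*(-4251528)) = 9892 + (3 + (2/9)*(-9*I*√14)*(-4251528)) = 9892 + (3 + 8503056*I*√14) = 9895 + 8503056*I*√14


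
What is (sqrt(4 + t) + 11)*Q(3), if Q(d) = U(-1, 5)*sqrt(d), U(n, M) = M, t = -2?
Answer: 5*sqrt(3)*(11 + sqrt(2)) ≈ 107.51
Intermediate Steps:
Q(d) = 5*sqrt(d)
(sqrt(4 + t) + 11)*Q(3) = (sqrt(4 - 2) + 11)*(5*sqrt(3)) = (sqrt(2) + 11)*(5*sqrt(3)) = (11 + sqrt(2))*(5*sqrt(3)) = 5*sqrt(3)*(11 + sqrt(2))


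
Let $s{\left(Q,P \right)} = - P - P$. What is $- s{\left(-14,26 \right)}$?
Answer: $52$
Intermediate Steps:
$s{\left(Q,P \right)} = - 2 P$
$- s{\left(-14,26 \right)} = - \left(-2\right) 26 = \left(-1\right) \left(-52\right) = 52$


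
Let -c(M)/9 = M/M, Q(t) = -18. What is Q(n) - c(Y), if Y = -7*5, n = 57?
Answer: -9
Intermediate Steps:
Y = -35
c(M) = -9 (c(M) = -9*M/M = -9*1 = -9)
Q(n) - c(Y) = -18 - 1*(-9) = -18 + 9 = -9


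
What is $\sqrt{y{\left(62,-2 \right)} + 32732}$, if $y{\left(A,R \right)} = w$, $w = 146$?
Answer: $\sqrt{32878} \approx 181.32$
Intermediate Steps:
$y{\left(A,R \right)} = 146$
$\sqrt{y{\left(62,-2 \right)} + 32732} = \sqrt{146 + 32732} = \sqrt{32878}$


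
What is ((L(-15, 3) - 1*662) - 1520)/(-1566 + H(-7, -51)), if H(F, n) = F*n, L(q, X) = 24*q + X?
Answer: 2539/1209 ≈ 2.1001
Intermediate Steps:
L(q, X) = X + 24*q
((L(-15, 3) - 1*662) - 1520)/(-1566 + H(-7, -51)) = (((3 + 24*(-15)) - 1*662) - 1520)/(-1566 - 7*(-51)) = (((3 - 360) - 662) - 1520)/(-1566 + 357) = ((-357 - 662) - 1520)/(-1209) = (-1019 - 1520)*(-1/1209) = -2539*(-1/1209) = 2539/1209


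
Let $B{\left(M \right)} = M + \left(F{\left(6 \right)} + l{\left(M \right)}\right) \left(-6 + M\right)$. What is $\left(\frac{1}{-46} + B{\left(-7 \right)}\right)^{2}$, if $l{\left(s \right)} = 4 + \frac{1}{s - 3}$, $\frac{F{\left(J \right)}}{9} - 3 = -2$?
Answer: $\frac{403728649}{13225} \approx 30528.0$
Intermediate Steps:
$F{\left(J \right)} = 9$ ($F{\left(J \right)} = 27 + 9 \left(-2\right) = 27 - 18 = 9$)
$l{\left(s \right)} = 4 + \frac{1}{-3 + s}$
$B{\left(M \right)} = M + \left(-6 + M\right) \left(9 + \frac{-11 + 4 M}{-3 + M}\right)$ ($B{\left(M \right)} = M + \left(9 + \frac{-11 + 4 M}{-3 + M}\right) \left(-6 + M\right) = M + \left(-6 + M\right) \left(9 + \frac{-11 + 4 M}{-3 + M}\right)$)
$\left(\frac{1}{-46} + B{\left(-7 \right)}\right)^{2} = \left(\frac{1}{-46} + \frac{228 - -833 + 14 \left(-7\right)^{2}}{-3 - 7}\right)^{2} = \left(- \frac{1}{46} + \frac{228 + 833 + 14 \cdot 49}{-10}\right)^{2} = \left(- \frac{1}{46} - \frac{228 + 833 + 686}{10}\right)^{2} = \left(- \frac{1}{46} - \frac{1747}{10}\right)^{2} = \left(- \frac{20093}{115}\right)^{2} = \frac{403728649}{13225}$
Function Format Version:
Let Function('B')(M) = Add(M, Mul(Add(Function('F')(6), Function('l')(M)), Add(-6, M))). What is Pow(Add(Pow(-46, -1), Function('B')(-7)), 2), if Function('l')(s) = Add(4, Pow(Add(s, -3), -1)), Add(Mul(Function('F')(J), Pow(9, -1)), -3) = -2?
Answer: Rational(403728649, 13225) ≈ 30528.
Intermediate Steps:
Function('F')(J) = 9 (Function('F')(J) = Add(27, Mul(9, -2)) = Add(27, -18) = 9)
Function('l')(s) = Add(4, Pow(Add(-3, s), -1))
Function('B')(M) = Add(M, Mul(Add(-6, M), Add(9, Mul(Pow(Add(-3, M), -1), Add(-11, Mul(4, M)))))) (Function('B')(M) = Add(M, Mul(Add(9, Mul(Pow(Add(-3, M), -1), Add(-11, Mul(4, M)))), Add(-6, M))) = Add(M, Mul(Add(-6, M), Add(9, Mul(Pow(Add(-3, M), -1), Add(-11, Mul(4, M)))))))
Pow(Add(Pow(-46, -1), Function('B')(-7)), 2) = Pow(Add(Pow(-46, -1), Mul(Pow(Add(-3, -7), -1), Add(228, Mul(-119, -7), Mul(14, Pow(-7, 2))))), 2) = Pow(Add(Rational(-1, 46), Mul(Pow(-10, -1), Add(228, 833, Mul(14, 49)))), 2) = Pow(Add(Rational(-1, 46), Mul(Rational(-1, 10), Add(228, 833, 686))), 2) = Pow(Add(Rational(-1, 46), Mul(Rational(-1, 10), 1747)), 2) = Pow(Add(Rational(-1, 46), Rational(-1747, 10)), 2) = Pow(Rational(-20093, 115), 2) = Rational(403728649, 13225)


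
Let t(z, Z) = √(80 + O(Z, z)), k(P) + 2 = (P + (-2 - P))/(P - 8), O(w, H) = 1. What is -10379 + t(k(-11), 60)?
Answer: -10370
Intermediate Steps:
k(P) = -2 - 2/(-8 + P) (k(P) = -2 + (P + (-2 - P))/(P - 8) = -2 - 2/(-8 + P))
t(z, Z) = 9 (t(z, Z) = √(80 + 1) = √81 = 9)
-10379 + t(k(-11), 60) = -10379 + 9 = -10370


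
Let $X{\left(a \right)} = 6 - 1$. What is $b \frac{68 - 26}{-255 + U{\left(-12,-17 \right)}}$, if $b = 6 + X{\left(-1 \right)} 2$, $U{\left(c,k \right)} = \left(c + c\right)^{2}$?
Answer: $\frac{224}{107} \approx 2.0935$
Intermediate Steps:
$X{\left(a \right)} = 5$ ($X{\left(a \right)} = 6 - 1 = 5$)
$U{\left(c,k \right)} = 4 c^{2}$ ($U{\left(c,k \right)} = \left(2 c\right)^{2} = 4 c^{2}$)
$b = 16$ ($b = 6 + 5 \cdot 2 = 6 + 10 = 16$)
$b \frac{68 - 26}{-255 + U{\left(-12,-17 \right)}} = 16 \frac{68 - 26}{-255 + 4 \left(-12\right)^{2}} = 16 \frac{42}{-255 + 4 \cdot 144} = 16 \frac{42}{-255 + 576} = 16 \cdot \frac{42}{321} = 16 \cdot 42 \cdot \frac{1}{321} = 16 \cdot \frac{14}{107} = \frac{224}{107}$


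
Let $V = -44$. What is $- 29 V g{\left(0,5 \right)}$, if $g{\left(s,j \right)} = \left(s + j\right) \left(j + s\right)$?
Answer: $31900$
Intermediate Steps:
$g{\left(s,j \right)} = \left(j + s\right)^{2}$ ($g{\left(s,j \right)} = \left(j + s\right) \left(j + s\right) = \left(j + s\right)^{2}$)
$- 29 V g{\left(0,5 \right)} = \left(-29\right) \left(-44\right) \left(5 + 0\right)^{2} = 1276 \cdot 5^{2} = 1276 \cdot 25 = 31900$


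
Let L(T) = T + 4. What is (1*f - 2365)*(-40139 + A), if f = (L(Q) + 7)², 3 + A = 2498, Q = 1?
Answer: 83607324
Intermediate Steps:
L(T) = 4 + T
A = 2495 (A = -3 + 2498 = 2495)
f = 144 (f = ((4 + 1) + 7)² = (5 + 7)² = 12² = 144)
(1*f - 2365)*(-40139 + A) = (1*144 - 2365)*(-40139 + 2495) = (144 - 2365)*(-37644) = -2221*(-37644) = 83607324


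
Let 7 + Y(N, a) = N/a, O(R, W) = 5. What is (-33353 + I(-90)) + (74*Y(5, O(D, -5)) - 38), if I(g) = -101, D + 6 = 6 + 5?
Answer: -33936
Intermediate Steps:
D = 5 (D = -6 + (6 + 5) = -6 + 11 = 5)
Y(N, a) = -7 + N/a
(-33353 + I(-90)) + (74*Y(5, O(D, -5)) - 38) = (-33353 - 101) + (74*(-7 + 5/5) - 38) = -33454 + (74*(-7 + 5*(⅕)) - 38) = -33454 + (74*(-7 + 1) - 38) = -33454 + (74*(-6) - 38) = -33454 + (-444 - 38) = -33454 - 482 = -33936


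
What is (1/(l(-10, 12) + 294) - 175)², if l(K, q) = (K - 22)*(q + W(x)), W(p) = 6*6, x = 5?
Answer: 47241457201/1542564 ≈ 30625.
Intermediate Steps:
W(p) = 36
l(K, q) = (-22 + K)*(36 + q) (l(K, q) = (K - 22)*(q + 36) = (-22 + K)*(36 + q))
(1/(l(-10, 12) + 294) - 175)² = (1/((-792 - 22*12 + 36*(-10) - 10*12) + 294) - 175)² = (1/((-792 - 264 - 360 - 120) + 294) - 175)² = (1/(-1536 + 294) - 175)² = (1/(-1242) - 175)² = (-1/1242 - 175)² = (-217351/1242)² = 47241457201/1542564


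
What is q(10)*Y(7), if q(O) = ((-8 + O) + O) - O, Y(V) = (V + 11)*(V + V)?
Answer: 504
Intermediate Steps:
Y(V) = 2*V*(11 + V) (Y(V) = (11 + V)*(2*V) = 2*V*(11 + V))
q(O) = -8 + O (q(O) = (-8 + 2*O) - O = -8 + O)
q(10)*Y(7) = (-8 + 10)*(2*7*(11 + 7)) = 2*(2*7*18) = 2*252 = 504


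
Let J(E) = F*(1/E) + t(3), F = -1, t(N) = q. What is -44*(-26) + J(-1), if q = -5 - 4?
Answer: 1136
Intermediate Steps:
q = -9
t(N) = -9
J(E) = -9 - 1/E (J(E) = -1/E - 9 = -9 - 1/E)
-44*(-26) + J(-1) = -44*(-26) + (-9 - 1/(-1)) = 1144 + (-9 - 1*(-1)) = 1144 + (-9 + 1) = 1144 - 8 = 1136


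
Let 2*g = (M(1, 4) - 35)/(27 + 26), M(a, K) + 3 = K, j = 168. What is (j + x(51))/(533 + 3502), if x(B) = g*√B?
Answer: 56/1345 - 17*√51/213855 ≈ 0.041068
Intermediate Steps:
M(a, K) = -3 + K
g = -17/53 (g = (((-3 + 4) - 35)/(27 + 26))/2 = ((1 - 35)/53)/2 = (-34*1/53)/2 = (½)*(-34/53) = -17/53 ≈ -0.32075)
x(B) = -17*√B/53
(j + x(51))/(533 + 3502) = (168 - 17*√51/53)/(533 + 3502) = (168 - 17*√51/53)/4035 = (168 - 17*√51/53)*(1/4035) = 56/1345 - 17*√51/213855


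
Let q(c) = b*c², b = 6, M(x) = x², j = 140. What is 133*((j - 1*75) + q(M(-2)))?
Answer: 21413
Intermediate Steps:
q(c) = 6*c²
133*((j - 1*75) + q(M(-2))) = 133*((140 - 1*75) + 6*((-2)²)²) = 133*((140 - 75) + 6*4²) = 133*(65 + 6*16) = 133*(65 + 96) = 133*161 = 21413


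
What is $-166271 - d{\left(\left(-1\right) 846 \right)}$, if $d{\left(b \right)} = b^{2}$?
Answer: $-881987$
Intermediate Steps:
$-166271 - d{\left(\left(-1\right) 846 \right)} = -166271 - \left(\left(-1\right) 846\right)^{2} = -166271 - \left(-846\right)^{2} = -166271 - 715716 = -881987$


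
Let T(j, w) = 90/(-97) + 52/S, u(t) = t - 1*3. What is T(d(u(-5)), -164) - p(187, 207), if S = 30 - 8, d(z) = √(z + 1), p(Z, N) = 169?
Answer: -178791/1067 ≈ -167.56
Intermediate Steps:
u(t) = -3 + t (u(t) = t - 3 = -3 + t)
d(z) = √(1 + z)
S = 22
T(j, w) = 1532/1067 (T(j, w) = 90/(-97) + 52/22 = 90*(-1/97) + 52*(1/22) = -90/97 + 26/11 = 1532/1067)
T(d(u(-5)), -164) - p(187, 207) = 1532/1067 - 1*169 = 1532/1067 - 169 = -178791/1067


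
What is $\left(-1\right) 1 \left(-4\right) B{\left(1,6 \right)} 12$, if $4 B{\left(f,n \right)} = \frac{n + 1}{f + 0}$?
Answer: $84$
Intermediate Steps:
$B{\left(f,n \right)} = \frac{1 + n}{4 f}$ ($B{\left(f,n \right)} = \frac{\left(n + 1\right) \frac{1}{f + 0}}{4} = \frac{\left(1 + n\right) \frac{1}{f}}{4} = \frac{\frac{1}{f} \left(1 + n\right)}{4} = \frac{1 + n}{4 f}$)
$\left(-1\right) 1 \left(-4\right) B{\left(1,6 \right)} 12 = \left(-1\right) 1 \left(-4\right) \frac{1 + 6}{4 \cdot 1} \cdot 12 = \left(-1\right) \left(-4\right) \frac{1}{4} \cdot 1 \cdot 7 \cdot 12 = 4 \cdot \frac{7}{4} \cdot 12 = 7 \cdot 12 = 84$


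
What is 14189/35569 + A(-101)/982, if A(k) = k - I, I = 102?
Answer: 6713091/34928758 ≈ 0.19219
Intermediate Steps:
A(k) = -102 + k (A(k) = k - 1*102 = k - 102 = -102 + k)
14189/35569 + A(-101)/982 = 14189/35569 + (-102 - 101)/982 = 14189*(1/35569) - 203*1/982 = 14189/35569 - 203/982 = 6713091/34928758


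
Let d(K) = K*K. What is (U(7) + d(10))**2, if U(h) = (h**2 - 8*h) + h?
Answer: 10000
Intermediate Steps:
U(h) = h**2 - 7*h
d(K) = K**2
(U(7) + d(10))**2 = (7*(-7 + 7) + 10**2)**2 = (7*0 + 100)**2 = (0 + 100)**2 = 100**2 = 10000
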